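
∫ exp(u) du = exp(u) + C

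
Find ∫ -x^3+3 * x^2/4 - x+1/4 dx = -x^4/4 + x^3/4 - x^2/2 + x/4 + C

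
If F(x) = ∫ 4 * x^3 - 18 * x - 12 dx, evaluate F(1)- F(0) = -20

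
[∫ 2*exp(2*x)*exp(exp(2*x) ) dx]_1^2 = -exp(exp(2)) + exp(exp(4))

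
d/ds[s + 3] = 1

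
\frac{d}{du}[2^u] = 2^u*log(2)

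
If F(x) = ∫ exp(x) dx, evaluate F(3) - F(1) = -E + exp(3)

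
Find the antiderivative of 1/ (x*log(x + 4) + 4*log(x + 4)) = log(log(x + 4)) + C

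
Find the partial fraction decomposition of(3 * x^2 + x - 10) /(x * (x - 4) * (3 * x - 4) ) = 15/(16*(3*x - 4)) + 21/(16*(x - 4)) - 5/(8*x)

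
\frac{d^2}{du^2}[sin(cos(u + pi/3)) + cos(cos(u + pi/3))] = -sin(u + pi/3)^2*sin(cos(u + pi/3)) - sin(u + pi/3)^2*cos(cos(u + pi/3)) + sin(cos(u + pi/3))*cos(u + pi/3) - cos(u + pi/3)*cos(cos(u + pi/3))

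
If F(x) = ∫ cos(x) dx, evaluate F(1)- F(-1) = 2*sin(1)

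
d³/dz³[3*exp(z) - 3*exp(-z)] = (3*exp(2*z) + 3)*exp(-z)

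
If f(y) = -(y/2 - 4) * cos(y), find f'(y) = y*sin(y)/2 - 4*sin(y) - cos(y)/2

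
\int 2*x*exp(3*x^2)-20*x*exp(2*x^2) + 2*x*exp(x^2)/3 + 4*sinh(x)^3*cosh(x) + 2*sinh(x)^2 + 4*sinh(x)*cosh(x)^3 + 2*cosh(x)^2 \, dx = exp(3*x^2)/3 - 5*exp(2*x^2) + exp(x^2)/3 + sinh(2*x) + cosh(4*x)/4 + C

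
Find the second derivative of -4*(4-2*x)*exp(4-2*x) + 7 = (32*x - 96)*exp(4 - 2*x)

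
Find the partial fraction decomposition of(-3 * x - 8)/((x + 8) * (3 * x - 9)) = -16/(33*(x + 8)) - 17/(33*(x - 3))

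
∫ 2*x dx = x^2 + C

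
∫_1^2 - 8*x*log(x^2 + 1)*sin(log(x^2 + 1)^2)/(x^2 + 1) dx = -2*cos(log(2)^2) + 2*cos(log(5)^2)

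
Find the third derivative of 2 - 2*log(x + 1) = -4/(x^3 + 3*x^2 + 3*x + 1)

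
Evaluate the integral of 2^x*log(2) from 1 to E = -2 + 2^E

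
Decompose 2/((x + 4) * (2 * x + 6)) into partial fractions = -1/(x + 4) + 1/(x + 3)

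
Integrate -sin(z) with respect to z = cos(z) + C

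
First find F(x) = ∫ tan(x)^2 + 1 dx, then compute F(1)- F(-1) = 2*tan(1)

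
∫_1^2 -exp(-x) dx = -exp(-1) + exp(-2)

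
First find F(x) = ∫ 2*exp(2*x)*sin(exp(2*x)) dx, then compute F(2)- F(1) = -cos(exp(4)) + cos(exp(2))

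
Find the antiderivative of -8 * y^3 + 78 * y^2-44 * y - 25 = -2*y^4 + 26*y^3 - 22*y^2 - 25*y + C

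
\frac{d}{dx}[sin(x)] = cos(x)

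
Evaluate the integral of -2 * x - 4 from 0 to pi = 4 - (2 + pi)^2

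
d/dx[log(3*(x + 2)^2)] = 2/(x + 2)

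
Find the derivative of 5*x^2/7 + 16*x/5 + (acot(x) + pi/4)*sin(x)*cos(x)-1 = (200*x^3 + 140*x^2*cos(2*x)*acot(x) + 35*pi*x^2*cos(2*x) + 448*x^2 + 200*x - 70*sin(2*x) + 140*cos(2*x)*acot(x) + 35*pi*cos(2*x) + 448)/(140*x^2 + 140)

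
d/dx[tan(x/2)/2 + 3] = 1/(4*cos(x/2)^2)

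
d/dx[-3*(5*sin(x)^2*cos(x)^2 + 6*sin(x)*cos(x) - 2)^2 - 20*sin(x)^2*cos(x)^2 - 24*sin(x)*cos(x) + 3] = 8*(75*sin(x)^5*cos(x) + 135*sin(x)^4 - 75*sin(x)^3*cos(x) - 135*sin(x)^2 - 34*sin(x)*cos(x) + 12)*sin(x + pi/4)*cos(x + pi/4)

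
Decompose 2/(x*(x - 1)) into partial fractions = 2/(x - 1) - 2/x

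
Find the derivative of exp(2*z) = 2*exp(2*z)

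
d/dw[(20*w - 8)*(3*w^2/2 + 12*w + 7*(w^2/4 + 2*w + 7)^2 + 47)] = 175*w^4/4 + 546*w^3 + 3072*w^2 + 7456*w + 6136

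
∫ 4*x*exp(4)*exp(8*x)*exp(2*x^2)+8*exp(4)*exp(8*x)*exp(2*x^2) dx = exp(2*(x + 2)^2 - 4) + C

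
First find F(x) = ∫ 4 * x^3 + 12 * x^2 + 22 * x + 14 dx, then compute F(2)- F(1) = 90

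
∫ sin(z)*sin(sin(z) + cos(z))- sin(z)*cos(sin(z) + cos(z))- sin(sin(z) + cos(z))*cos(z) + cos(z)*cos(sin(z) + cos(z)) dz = sqrt(2)*sin(sqrt(2)*sin(z + pi/4) + pi/4) + C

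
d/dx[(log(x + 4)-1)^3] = (3*log(x + 4)^2 - 6*log(x + 4) + 3)/(x + 4)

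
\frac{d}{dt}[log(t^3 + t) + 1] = (3*t^2 + 1)/(t^3 + t)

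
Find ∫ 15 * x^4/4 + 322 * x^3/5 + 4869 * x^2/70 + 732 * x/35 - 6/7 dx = 3*x^5/4 + 161*x^4/10 + 1623*x^3/70 + 366*x^2/35 - 6*x/7 + C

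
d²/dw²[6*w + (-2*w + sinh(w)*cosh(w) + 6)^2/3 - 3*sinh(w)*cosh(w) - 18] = -8*w*sinh(2*w)/3 + 4*(cosh(2*w) - 1)^2/3 + 2*sinh(2*w) + 2/3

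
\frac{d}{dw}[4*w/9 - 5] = 4/9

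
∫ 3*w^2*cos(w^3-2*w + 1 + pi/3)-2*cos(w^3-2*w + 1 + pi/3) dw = sin(w^3 - 2*w + 1 + pi/3) + C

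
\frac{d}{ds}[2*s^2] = 4*s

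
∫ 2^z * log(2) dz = 2^z + C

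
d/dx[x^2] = 2*x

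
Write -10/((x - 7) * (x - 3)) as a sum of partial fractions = 5/(2*(x - 3)) - 5/(2*(x - 7))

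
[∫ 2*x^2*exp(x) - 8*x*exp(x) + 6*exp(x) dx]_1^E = -8*E + 2*(-3 + E)^2*exp(E)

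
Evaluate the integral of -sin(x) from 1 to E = cos(E) - cos(1)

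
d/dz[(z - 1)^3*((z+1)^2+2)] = 5*z^4 - 4*z^3 - 8*z + 7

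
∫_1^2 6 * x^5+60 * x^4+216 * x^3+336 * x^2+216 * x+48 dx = 2401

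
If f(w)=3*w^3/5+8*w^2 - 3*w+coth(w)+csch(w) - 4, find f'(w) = 9*w^2/5 + 16*w - 3 - cosh(w)/sinh(w)^2 - 1/sinh(w)^2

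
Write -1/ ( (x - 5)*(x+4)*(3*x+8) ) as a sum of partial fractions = 9/(92*(3*x + 8)) - 1/(36*(x + 4)) - 1/(207*(x - 5))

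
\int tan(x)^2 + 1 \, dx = tan(x) + C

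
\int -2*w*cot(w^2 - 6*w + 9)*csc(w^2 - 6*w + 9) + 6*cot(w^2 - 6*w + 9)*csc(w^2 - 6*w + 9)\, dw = csc((w - 3)^2) + C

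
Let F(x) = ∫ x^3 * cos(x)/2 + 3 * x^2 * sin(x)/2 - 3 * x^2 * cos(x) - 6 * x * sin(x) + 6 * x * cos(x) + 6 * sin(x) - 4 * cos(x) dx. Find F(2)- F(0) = 0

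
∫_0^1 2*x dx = 1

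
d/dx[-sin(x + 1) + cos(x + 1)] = -sin(x + 1) - cos(x + 1)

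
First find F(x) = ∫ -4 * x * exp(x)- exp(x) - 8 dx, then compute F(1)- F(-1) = -16 - E - 7*exp(-1)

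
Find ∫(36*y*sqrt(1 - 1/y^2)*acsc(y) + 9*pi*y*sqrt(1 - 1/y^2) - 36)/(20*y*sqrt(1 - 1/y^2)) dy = 9*y*(4*acsc(y) + pi)/20 + C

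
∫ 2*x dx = x^2 + C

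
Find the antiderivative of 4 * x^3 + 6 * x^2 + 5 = x^4 + 2*x^3 + 5*x + C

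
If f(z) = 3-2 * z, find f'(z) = -2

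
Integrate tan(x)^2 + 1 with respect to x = tan(x) + C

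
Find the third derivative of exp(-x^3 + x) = -27*x^6*exp(-x^3 + x) + 27*x^4*exp(-x^3 + x) + 54*x^3*exp(-x^3 + x) - 9*x^2*exp(-x^3 + x) - 18*x*exp(-x^3 + x) - 5*exp(-x^3 + x)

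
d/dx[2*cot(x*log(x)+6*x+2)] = -2*(log(x) + 7)/sin(x*log(x) + 6*x + 2)^2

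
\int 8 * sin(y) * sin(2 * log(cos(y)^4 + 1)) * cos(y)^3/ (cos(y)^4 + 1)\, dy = cos(2*log(cos(y)^4 + 1)) + C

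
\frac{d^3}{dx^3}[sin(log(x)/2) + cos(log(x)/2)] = (-sin(log(x)/2) + 13*cos(log(x)/2))/(8*x^3)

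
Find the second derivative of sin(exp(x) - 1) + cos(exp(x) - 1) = sqrt(2)*(-exp(x)*cos(-exp(x) + pi/4 + 1) + sin(-exp(x) + pi/4 + 1))*exp(x)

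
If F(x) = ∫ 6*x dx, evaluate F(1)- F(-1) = 0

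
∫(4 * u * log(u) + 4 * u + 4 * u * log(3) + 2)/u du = 2*(2*u + 1)*log(3*u) + C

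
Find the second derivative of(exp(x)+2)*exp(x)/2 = 2*exp(2*x) + exp(x)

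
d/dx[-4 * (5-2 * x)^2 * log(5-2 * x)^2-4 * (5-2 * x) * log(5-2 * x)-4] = -32*x*log(5 - 2*x)^2 - 32*x*log(5 - 2*x) + 80*log(5 - 2*x)^2 + 88*log(5 - 2*x) + 8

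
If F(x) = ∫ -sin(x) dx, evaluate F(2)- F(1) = -cos(1) + cos(2)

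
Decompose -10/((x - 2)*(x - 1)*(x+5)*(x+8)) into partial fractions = 1/(27*(x + 8)) - 5/(63*(x + 5)) + 5/(27*(x - 1)) - 1/(7*(x - 2))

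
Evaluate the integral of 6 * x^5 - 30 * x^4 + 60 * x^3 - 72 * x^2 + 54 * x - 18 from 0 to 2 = -8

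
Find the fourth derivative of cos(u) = cos(u)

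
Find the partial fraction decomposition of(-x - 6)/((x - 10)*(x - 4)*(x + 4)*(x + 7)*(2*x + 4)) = 1/(5610*(x + 7)) + 1/(672*(x + 4)) - 1/(360*(x + 2)) + 5/(3168*(x - 4)) - 1/(2142*(x - 10))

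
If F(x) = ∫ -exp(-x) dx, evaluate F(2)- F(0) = -1 + exp(-2)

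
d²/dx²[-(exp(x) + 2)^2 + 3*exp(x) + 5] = -4*exp(2*x) - exp(x)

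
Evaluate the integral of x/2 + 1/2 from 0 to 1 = 3/4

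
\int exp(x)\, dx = exp(x) + C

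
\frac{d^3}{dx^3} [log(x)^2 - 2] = (4*log(x) - 6)/x^3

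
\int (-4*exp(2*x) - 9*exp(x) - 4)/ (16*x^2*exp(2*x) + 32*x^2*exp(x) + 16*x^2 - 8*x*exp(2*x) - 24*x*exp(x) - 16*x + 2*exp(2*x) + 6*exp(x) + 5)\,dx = acot((2*(2*x - 1)*(exp(x) + 1) + exp(x))/(exp(x) + 1)) + C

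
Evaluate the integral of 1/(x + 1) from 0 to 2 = -log(2) + log(6)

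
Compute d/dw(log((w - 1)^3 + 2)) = (3*w^2 - 6*w + 3)/(w^3 - 3*w^2 + 3*w + 1)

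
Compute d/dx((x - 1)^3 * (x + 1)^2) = 5*x^4 - 4*x^3 - 6*x^2 + 4*x + 1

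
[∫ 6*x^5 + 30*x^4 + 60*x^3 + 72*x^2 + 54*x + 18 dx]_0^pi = -9 + (2 + (1 + pi)^3)^2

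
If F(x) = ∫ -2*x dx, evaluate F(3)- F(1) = -8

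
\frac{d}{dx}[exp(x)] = exp(x)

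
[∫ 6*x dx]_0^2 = 12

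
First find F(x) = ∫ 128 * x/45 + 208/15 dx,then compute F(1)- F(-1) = 416/15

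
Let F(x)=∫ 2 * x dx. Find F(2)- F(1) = 3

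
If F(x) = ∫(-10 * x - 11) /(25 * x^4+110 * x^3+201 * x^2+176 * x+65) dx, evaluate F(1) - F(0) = -acot(8) + acot(24)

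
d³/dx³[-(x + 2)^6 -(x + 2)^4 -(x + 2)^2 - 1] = -120*x^3 - 720*x^2 - 1464*x - 1008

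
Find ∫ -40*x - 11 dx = -20*x^2 - 11*x + C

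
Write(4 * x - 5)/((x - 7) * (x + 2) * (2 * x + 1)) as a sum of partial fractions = 28/(45*(2*x + 1)) - 13/(27*(x + 2)) + 23/(135*(x - 7))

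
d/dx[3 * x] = 3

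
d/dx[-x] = -1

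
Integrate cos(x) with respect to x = sin(x) + C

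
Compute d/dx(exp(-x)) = -exp(-x)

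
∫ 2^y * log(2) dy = 2^y + C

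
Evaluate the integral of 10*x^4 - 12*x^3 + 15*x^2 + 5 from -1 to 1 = 24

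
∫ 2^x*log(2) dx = 2^x + C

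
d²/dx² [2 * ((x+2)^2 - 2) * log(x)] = (4*x^2*log(x) + 6*x^2 + 8*x - 4)/x^2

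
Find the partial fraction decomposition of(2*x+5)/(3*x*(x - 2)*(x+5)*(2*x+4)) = 1/(126*(x + 5)) + 1/(144*(x + 2)) + 3/(112*(x - 2)) - 1/(24*x)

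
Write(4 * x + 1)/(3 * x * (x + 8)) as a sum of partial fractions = 31/(24*(x + 8)) + 1/(24*x)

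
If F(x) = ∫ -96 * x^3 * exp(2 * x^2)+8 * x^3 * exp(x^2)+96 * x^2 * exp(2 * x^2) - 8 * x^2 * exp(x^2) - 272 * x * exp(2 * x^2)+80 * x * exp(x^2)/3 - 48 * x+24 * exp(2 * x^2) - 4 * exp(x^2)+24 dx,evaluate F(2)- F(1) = -104*exp(8) - 48 - 28*E/3 + 56*exp(2) + 52*exp(4)/3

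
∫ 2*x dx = x^2 + C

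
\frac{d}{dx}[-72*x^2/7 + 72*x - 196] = 72 - 144*x/7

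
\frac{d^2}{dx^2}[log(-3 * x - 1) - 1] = -9/(9*x^2 + 6*x + 1)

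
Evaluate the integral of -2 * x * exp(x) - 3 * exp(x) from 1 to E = (-4*E - 2)*exp(E)/2 + 3*E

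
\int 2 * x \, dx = x^2 + C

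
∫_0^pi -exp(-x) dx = -1 + exp(-pi)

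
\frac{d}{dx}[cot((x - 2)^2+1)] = 2*(2 - x)/sin(x^2 - 4*x + 5)^2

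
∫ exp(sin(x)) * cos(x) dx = exp(sin(x)) + C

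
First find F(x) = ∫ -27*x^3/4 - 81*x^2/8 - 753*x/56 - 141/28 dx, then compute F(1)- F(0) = -471/28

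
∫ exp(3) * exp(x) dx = exp(x + 3) + C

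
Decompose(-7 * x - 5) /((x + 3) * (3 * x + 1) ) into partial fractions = -1/(3*x + 1) - 2/(x + 3)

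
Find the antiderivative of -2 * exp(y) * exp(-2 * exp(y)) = exp(-2*exp(y)) + C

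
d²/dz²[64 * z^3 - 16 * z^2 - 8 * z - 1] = 384*z - 32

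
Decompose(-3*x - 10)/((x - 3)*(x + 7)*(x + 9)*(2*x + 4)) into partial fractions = -17/(336*(x + 9)) + 11/(200*(x + 7)) + 2/(175*(x + 2)) - 19/(1200*(x - 3))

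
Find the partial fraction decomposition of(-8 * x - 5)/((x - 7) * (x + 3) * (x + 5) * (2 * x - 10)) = -7/(96*(x + 5)) + 19/(320*(x + 3)) + 9/(64*(x - 5)) - 61/(480*(x - 7))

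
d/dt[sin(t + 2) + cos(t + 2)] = -sin(t + 2) + cos(t + 2)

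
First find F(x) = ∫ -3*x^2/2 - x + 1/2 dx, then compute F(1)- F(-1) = 0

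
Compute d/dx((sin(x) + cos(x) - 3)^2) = 2*cos(2*x) - 6*sqrt(2)*cos(x + pi/4)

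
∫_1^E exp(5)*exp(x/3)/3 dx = -exp(16/3) + exp(E/3 + 5)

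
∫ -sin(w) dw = cos(w) + C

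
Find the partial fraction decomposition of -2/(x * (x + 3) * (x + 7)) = -1/(14*(x + 7)) + 1/(6*(x + 3)) - 2/(21*x)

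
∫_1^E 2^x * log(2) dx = -2 + 2^E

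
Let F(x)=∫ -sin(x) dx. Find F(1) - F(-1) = 0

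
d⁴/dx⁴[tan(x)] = 24*tan(x)^5 + 40*tan(x)^3 + 16*tan(x)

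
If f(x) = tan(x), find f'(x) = cos(x)^(-2)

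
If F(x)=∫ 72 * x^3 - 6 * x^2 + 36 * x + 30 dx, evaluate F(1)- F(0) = 64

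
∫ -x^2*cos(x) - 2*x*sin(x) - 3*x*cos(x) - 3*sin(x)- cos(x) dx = (-x^2 - 3*x - 1)*sin(x) + C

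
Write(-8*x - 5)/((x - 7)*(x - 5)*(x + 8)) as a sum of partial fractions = 59/(195*(x + 8)) + 45/(26*(x - 5)) - 61/(30*(x - 7))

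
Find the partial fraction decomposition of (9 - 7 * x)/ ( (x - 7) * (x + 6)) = -51/(13*(x + 6)) - 40/(13*(x - 7))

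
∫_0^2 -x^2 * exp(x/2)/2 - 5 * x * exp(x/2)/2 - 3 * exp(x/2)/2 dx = 1 - 7*E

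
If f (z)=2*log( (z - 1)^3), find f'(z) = 6/(z - 1)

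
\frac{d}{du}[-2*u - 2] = -2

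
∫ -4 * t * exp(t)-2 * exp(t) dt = (2 - 4*t)*exp(t) + C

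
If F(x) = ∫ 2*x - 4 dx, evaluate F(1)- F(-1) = -8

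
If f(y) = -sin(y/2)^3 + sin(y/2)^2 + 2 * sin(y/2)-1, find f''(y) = -5*sin(y/2)/16 - 9*sin(3*y/2)/16 + cos(y)/2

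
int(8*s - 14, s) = 4*s^2 - 14*s + C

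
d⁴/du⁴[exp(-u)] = exp(-u)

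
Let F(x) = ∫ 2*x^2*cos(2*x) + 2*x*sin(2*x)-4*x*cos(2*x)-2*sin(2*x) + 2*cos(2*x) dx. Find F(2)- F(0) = sin(4)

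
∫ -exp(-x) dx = exp(-x) + C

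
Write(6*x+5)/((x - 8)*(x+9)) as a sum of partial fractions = 49/(17*(x + 9)) + 53/(17*(x - 8))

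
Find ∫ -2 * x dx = -x^2 + C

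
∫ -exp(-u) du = exp(-u) + C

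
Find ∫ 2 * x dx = x^2 + C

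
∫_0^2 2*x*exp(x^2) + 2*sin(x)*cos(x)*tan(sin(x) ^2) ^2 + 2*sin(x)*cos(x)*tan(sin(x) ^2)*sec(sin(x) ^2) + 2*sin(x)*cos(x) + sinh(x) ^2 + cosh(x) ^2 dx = -2 + tan(sin(2)^2) + sec(sin(2)^2) + sinh(4)/2 + exp(4)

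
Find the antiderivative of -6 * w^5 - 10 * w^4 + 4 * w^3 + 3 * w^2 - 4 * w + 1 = -w^6 - 2*w^5 + w^4 + w^3 - 2*w^2 + w + C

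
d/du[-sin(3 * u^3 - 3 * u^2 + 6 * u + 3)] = 3*(-3*u^2 + 2*u - 2)*cos(3*u^3 - 3*u^2 + 6*u + 3)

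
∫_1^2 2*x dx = 3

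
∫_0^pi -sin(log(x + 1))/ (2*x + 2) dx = -1/2 + cos(log(1 + pi))/2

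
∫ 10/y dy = 10*log(y) + C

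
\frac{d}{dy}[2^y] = 2^y*log(2)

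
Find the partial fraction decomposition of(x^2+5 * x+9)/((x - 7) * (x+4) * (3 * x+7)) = -5/(28*(3*x + 7)) + 1/(11*(x + 4)) + 93/(308*(x - 7))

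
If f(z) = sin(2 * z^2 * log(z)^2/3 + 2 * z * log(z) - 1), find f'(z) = 2*(2*z*log(z)^2/3 + 2*z*log(z)/3 + log(z) + 1)*cos(2*z^2*log(z)^2/3 + 2*z*log(z) - 1)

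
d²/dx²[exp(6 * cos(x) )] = 6*(6*sin(x)^2 - cos(x))*exp(6*cos(x))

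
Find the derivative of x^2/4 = x/2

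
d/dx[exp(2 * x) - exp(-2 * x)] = (2*exp(4*x) + 2)*exp(-2*x)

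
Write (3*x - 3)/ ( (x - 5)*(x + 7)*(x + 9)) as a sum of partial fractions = -15/(14*(x + 9)) + 1/(x + 7) + 1/(14*(x - 5))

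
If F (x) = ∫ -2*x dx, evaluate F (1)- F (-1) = 0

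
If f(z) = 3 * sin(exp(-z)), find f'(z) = -3*exp(-z)*cos(exp(-z))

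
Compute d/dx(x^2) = 2*x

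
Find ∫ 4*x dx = 2*x^2 + C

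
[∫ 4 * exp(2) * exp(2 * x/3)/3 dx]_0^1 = -2*exp(2) + 2*exp(8/3)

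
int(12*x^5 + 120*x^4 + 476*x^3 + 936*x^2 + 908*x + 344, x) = 2*x^6 + 24*x^5 + 119*x^4 + 312*x^3 + 454*x^2 + 344*x + C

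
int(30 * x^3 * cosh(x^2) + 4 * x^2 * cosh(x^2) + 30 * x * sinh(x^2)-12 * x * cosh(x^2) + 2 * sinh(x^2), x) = (15*x^2 + 2*x - 6)*sinh(x^2) + C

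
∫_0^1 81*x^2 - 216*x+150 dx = 69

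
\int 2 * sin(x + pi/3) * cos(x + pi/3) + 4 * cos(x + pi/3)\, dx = (sin(x + pi/3) + 2)^2 + C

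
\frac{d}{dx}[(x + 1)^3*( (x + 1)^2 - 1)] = 5*x^4 + 20*x^3 + 27*x^2 + 14*x + 2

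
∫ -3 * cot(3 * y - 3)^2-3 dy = cot(3*y - 3) + C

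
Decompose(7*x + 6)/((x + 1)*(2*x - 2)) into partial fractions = 1/(4*(x + 1)) + 13/(4*(x - 1))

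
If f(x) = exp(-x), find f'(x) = -exp(-x)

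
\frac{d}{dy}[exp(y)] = exp(y)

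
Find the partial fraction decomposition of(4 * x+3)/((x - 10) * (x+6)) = 21/(16*(x + 6)) + 43/(16*(x - 10))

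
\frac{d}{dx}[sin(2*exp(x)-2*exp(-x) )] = 2*(exp(2*x) + 1)*exp(-x)*cos(2*(exp(x) - exp(-x)))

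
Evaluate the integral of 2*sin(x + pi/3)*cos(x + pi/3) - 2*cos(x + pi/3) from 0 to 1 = -(-1 + sqrt(3)/2)^2 + (-1 + sin(1 + pi/3))^2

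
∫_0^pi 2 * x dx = pi^2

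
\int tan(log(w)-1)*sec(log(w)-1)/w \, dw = sec(log(w) - 1) + C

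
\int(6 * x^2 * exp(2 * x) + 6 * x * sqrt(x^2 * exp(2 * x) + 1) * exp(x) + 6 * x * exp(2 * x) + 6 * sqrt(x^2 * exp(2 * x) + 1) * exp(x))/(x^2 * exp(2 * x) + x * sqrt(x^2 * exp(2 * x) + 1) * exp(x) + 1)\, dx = 6*log(x*exp(x) + sqrt(x^2*exp(2*x) + 1)) + C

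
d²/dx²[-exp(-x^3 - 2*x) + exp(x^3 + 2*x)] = (9*x^4*exp(2*x^3 + 4*x) - 9*x^4 + 12*x^2*exp(2*x^3 + 4*x) - 12*x^2 + 6*x*exp(2*x^3 + 4*x) + 6*x + 4*exp(2*x^3 + 4*x) - 4)*exp(-x^3 - 2*x)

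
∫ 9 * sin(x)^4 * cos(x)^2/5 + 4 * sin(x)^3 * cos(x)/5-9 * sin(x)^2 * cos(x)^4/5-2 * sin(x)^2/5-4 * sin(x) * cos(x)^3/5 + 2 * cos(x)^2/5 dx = -3*sin(x)^3*cos(x)^3/5 + sin(2*x)/5 + cos(4*x)/20 + C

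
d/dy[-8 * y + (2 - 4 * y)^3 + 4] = -192*y^2 + 192*y - 56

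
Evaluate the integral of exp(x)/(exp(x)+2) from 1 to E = -log(6 + 3*E) + log(6 + 3*exp(E))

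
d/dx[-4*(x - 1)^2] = 8 - 8*x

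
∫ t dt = t^2/2 + C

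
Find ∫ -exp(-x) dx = exp(-x) + C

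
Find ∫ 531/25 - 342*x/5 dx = -171*x^2/5 + 531*x/25 + C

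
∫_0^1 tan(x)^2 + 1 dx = tan(1)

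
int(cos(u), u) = sin(u) + C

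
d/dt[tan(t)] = cos(t)^(-2)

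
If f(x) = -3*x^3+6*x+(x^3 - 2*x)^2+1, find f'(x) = 6*x^5 - 16*x^3 - 9*x^2 + 8*x + 6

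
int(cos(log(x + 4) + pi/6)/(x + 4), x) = sin(log(x + 4) + pi/6) + C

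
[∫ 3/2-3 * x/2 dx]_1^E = 3*E*(2 - E)/4 - 3/4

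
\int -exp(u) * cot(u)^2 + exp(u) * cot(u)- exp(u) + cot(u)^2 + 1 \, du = (exp(u) - 1)*cot(u) + C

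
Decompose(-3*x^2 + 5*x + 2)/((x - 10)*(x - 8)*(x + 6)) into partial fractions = -17/(28*(x + 6)) + 75/(14*(x - 8)) - 31/(4*(x - 10))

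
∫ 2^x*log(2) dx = 2^x + C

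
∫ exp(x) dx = exp(x) + C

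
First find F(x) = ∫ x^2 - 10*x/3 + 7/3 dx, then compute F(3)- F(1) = 0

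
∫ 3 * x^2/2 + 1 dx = x^3/2 + x + C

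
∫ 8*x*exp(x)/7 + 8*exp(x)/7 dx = 8*x*exp(x)/7 + C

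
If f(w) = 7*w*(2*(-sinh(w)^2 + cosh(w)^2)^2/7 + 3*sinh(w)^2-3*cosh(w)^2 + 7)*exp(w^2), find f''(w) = 60*w*(2*w^2 + 3)*exp(w^2)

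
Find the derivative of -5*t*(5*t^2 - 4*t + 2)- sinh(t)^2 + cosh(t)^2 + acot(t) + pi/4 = (-75*t^4 + 40*t^3 - 85*t^2 + 40*t - 11)/(t^2 + 1)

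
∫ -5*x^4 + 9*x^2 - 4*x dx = -x^5 + 3*x^3 - 2*x^2 + C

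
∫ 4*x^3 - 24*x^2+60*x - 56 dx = x^4 - 8*x^3 + 30*x^2 - 56*x + C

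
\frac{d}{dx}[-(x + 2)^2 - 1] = -2*x - 4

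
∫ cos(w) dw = sin(w) + C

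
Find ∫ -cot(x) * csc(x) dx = csc(x) + C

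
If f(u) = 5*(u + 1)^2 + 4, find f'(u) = 10*u + 10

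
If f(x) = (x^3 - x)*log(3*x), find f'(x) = 3*x^2*log(x) + x^2 + 3*x^2*log(3) - log(x) - log(3) - 1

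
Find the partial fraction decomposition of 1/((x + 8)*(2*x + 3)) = 2/(13*(2*x + 3)) - 1/(13*(x + 8))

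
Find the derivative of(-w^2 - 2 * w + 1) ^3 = -6*w^5 - 30*w^4 - 36*w^3 + 12*w^2 + 18*w - 6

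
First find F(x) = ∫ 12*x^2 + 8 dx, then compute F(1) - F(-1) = 24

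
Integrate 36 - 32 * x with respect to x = -16*x^2 + 36*x + C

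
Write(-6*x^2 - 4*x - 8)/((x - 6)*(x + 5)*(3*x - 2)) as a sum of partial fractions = 15/(34*(3*x - 2)) - 138/(187*(x + 5)) - 31/(22*(x - 6))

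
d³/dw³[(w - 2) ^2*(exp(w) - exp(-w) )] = (w^2*exp(2*w) + w^2 + 2*w*exp(2*w) - 10*w - 2*exp(2*w) + 22)*exp(-w)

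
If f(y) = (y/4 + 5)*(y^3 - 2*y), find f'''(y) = 6*y + 30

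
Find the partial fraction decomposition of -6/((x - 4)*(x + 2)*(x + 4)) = -3/(8*(x + 4)) + 1/(2*(x + 2)) - 1/(8*(x - 4))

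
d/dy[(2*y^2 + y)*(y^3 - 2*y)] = 10*y^4 + 4*y^3 - 12*y^2 - 4*y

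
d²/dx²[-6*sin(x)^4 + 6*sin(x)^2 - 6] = 96*sin(x)^4 - 96*sin(x)^2 + 12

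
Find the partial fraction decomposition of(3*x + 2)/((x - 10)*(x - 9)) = -29/(x - 9) + 32/(x - 10)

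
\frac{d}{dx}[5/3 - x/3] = -1/3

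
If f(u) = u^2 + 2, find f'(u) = 2*u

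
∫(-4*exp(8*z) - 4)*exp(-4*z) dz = -2*sinh(4*z) + C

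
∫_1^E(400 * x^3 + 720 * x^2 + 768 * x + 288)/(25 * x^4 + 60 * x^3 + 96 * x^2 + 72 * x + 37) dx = -4*log(290) + 4*log(1 + (6 + 6*E + 5*exp(2))^2)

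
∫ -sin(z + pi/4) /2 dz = cos(z + pi/4)/2 + C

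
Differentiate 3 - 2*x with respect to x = -2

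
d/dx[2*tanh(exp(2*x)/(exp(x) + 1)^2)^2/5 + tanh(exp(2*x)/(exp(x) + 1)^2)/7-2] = 2*(28*sinh(exp(2*x)/(exp(2*x) + 2*exp(x) + 1))/cosh(exp(2*x)/(exp(2*x) + 2*exp(x) + 1)) + 5)*exp(2*x)/((35*exp(3*x) + 105*exp(2*x) + 105*exp(x) + 35)*cosh(exp(2*x)/(exp(2*x) + 2*exp(x) + 1))^2)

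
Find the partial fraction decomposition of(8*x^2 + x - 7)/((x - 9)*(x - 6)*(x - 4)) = 25/(2*(x - 4)) - 287/(6*(x - 6)) + 130/(3*(x - 9))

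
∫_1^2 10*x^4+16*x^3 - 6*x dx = 113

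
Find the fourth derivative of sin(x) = sin(x)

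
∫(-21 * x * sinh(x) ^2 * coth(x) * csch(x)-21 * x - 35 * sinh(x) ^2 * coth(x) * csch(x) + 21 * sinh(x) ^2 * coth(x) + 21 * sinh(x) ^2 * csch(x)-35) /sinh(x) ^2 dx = (21*x + 35)*(coth(x) + csch(x)) + C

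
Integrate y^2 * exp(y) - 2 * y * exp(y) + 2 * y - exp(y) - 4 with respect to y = ((y - 2)^2 - 1)*(exp(y) + 1) + C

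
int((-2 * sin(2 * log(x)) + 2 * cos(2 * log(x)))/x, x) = sqrt(2)*sin(2*log(x) + pi/4) + C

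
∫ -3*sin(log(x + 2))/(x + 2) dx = 3*cos(log(x + 2)) + C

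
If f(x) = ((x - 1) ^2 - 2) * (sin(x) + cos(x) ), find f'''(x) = x^2*sin(x) - x^2*cos(x) - 8*x*sin(x) - 4*x*cos(x) - sin(x) + 13*cos(x)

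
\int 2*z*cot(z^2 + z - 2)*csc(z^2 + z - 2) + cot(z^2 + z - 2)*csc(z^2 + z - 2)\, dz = -csc(z^2 + z - 2) + C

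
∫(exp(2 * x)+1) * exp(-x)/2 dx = sinh(x) + C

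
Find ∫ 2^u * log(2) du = 2^u + C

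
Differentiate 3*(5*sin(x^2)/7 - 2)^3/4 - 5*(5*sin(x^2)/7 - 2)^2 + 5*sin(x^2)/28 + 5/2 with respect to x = 5*x*(-2660*sin(x^2) - 225*cos(x^2)^2 + 5958)*cos(x^2)/686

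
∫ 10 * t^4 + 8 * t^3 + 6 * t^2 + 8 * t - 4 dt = 2*t^5 + 2*t^4 + 2*t^3 + 4*t^2 - 4*t + C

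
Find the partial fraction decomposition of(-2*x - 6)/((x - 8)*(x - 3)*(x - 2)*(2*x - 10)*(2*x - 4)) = 17/(72*(x - 2)) + 5/(36*(x - 2)^2) - 3/(10*(x - 3)) + 2/(27*(x - 5)) - 11/(1080*(x - 8))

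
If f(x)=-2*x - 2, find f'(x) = -2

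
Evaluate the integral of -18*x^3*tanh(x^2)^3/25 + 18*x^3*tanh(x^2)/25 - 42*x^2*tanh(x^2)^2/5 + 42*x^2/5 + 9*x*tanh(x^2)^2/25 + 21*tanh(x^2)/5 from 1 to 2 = -21*tanh(1)/5 - 9*tanh(1)^2/50 + 18*tanh(4)^2/25 + 42*tanh(4)/5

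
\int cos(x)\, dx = sin(x) + C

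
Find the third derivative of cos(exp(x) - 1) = (exp(2*x)*sin(exp(x) - 1) - 3*exp(x)*cos(exp(x) - 1) - sin(exp(x) - 1))*exp(x)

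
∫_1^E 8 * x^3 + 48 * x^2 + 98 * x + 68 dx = -171 + (2 + E)^2 + 2*(2 + E)^4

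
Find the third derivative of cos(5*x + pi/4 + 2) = 125*sin(5*x + pi/4 + 2)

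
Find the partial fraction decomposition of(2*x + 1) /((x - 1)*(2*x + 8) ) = 7/(10*(x + 4)) + 3/(10*(x - 1))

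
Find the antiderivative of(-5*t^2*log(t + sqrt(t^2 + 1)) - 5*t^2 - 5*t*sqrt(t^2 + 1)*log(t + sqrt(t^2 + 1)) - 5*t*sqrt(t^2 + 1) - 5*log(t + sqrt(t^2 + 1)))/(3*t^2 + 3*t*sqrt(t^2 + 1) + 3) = -5*t*log(t + sqrt(t^2 + 1))/3 + C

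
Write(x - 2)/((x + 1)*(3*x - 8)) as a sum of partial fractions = 2/(11*(3*x - 8)) + 3/(11*(x + 1))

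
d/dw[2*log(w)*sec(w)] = (2*w*log(w)*tan(w)*sec(w) + 2*sec(w))/w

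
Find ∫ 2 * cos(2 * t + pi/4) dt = sin(2*t + pi/4) + C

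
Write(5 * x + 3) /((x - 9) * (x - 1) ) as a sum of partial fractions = -1/(x - 1) + 6/(x - 9)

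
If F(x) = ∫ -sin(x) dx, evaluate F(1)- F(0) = -1 + cos(1)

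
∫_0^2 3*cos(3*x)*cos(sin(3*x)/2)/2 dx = sin(sin(6)/2)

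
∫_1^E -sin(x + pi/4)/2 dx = cos(pi/4 + E)/2 - cos(pi/4 + 1)/2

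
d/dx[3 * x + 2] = 3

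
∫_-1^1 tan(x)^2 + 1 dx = 2*tan(1)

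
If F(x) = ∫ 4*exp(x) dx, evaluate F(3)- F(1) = -4*E + 4*exp(3)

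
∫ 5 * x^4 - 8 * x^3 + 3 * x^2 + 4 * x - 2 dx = x^5 - 2*x^4 + x^3 + 2*x^2 - 2*x + C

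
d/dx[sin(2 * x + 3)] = 2*cos(2*x + 3)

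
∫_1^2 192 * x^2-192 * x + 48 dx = 208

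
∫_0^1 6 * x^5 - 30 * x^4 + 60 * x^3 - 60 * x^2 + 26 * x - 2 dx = 1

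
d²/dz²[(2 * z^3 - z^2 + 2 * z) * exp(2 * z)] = 8*z^3*exp(2*z) + 20*z^2*exp(2*z) + 12*z*exp(2*z) + 6*exp(2*z)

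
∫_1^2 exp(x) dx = -E + exp(2)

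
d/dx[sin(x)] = cos(x)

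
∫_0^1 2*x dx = 1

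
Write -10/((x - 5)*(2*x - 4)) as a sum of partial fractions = 5/(3*(x - 2)) - 5/(3*(x - 5))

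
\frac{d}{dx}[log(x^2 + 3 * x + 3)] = (2*x + 3)/(x^2 + 3*x + 3)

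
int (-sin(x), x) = cos(x) + C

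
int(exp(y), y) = exp(y) + C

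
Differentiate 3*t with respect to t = 3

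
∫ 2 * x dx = x^2 + C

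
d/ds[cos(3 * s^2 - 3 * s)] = 3*(1 - 2*s)*sin(3*s*(s - 1))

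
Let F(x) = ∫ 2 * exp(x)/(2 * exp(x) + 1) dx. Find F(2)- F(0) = -log(3) + log(1 + 2*exp(2))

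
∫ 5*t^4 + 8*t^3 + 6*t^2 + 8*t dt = t^5 + 2*t^4 + 2*t^3 + 4*t^2 + C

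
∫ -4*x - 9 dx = -2*x^2 - 9*x + C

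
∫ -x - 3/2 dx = -x^2/2 - 3*x/2 + C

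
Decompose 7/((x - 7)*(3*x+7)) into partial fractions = -3/(4*(3*x + 7)) + 1/(4*(x - 7))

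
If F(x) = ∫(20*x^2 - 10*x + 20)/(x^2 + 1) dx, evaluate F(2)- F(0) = 40 - 5*log(5)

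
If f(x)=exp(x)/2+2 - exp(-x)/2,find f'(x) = (exp(2*x) + 1)*exp(-x)/2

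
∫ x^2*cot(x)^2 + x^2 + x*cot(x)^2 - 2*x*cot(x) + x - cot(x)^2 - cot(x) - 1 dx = (-x^2 - x + 1)*cot(x) + C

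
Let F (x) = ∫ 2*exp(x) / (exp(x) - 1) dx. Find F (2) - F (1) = -2*log(-1 + E) + 2*log(-1 + exp(2))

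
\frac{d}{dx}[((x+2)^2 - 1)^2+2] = 4*x^3 + 24*x^2 + 44*x + 24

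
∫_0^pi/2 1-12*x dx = (1 + pi)*(2 - 3*pi/2) - 2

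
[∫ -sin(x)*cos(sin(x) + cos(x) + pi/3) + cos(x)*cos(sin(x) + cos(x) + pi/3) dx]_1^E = -sin(cos(1) + sin(1) + pi/3) + sin(cos(E) + sin(E) + pi/3)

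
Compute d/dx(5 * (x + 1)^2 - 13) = 10*x + 10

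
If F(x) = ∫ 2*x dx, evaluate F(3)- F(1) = 8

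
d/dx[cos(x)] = -sin(x)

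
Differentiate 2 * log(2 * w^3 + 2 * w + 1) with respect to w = (12*w^2 + 4)/(2*w^3 + 2*w + 1)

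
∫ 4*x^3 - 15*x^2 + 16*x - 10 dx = x^4 - 5*x^3 + 8*x^2 - 10*x + C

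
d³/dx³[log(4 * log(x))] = (2*log(x)^2 + 3*log(x) + 2)/(x^3*log(x)^3)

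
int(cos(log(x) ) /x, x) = sin(log(x)) + C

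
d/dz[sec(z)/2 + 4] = tan(z)*sec(z)/2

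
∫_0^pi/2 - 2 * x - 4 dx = -(1 + pi/2)^2 - pi + 1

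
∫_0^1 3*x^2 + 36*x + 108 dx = 127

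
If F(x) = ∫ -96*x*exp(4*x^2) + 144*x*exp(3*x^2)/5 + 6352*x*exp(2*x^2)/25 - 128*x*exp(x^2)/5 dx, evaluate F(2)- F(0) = -3*(-2*exp(8) + 5 + 2*exp(4)/5)^2 - 4*exp(4)/5 + 787/25 + 4*exp(8)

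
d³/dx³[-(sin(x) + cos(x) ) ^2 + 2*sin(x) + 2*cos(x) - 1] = 8*cos(2*x) - 2*sqrt(2)*cos(x + pi/4)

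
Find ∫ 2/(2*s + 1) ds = log(-4*s - 2) + C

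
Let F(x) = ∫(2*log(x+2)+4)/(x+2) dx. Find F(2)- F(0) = -(log(2) + 2)^2 + (log(4) + 2)^2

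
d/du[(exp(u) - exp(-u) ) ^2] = (2*exp(4*u) - 2)*exp(-2*u)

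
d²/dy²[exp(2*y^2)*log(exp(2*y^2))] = 32*y^4*exp(2*y^2) + 40*y^2*exp(2*y^2) + 4*exp(2*y^2)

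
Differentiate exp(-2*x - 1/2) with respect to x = -2*exp(-2*x - 1/2)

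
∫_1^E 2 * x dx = -1 + exp(2)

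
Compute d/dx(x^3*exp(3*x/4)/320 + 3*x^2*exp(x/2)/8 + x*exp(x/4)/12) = 3*x^3*exp(3*x/4)/1280 + 3*x^2*exp(3*x/4)/320 + 3*x^2*exp(x/2)/16 + x*exp(x/4)/48 + 3*x*exp(x/2)/4 + exp(x/4)/12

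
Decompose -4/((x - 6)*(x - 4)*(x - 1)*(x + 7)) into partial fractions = 1/(286*(x + 7)) - 1/(30*(x - 1)) + 2/(33*(x - 4)) - 2/(65*(x - 6))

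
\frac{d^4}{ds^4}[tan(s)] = 24*tan(s)^5 + 40*tan(s)^3 + 16*tan(s)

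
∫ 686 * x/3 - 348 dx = 343*x^2/3 - 348*x + C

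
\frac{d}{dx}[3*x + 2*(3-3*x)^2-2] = 36*x - 33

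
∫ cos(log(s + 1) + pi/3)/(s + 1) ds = sin(log(s + 1) + pi/3) + C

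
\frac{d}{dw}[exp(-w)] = -exp(-w)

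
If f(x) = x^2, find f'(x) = 2*x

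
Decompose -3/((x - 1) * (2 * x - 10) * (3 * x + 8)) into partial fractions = -27/(506*(3*x + 8)) + 3/(88*(x - 1)) - 3/(184*(x - 5))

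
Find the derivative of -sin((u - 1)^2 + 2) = 2*(1 - u)*cos(u^2 - 2*u + 3)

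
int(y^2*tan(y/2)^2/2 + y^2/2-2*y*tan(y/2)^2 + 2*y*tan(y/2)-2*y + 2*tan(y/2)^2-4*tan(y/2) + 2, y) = (y - 2)^2*tan(y/2) + C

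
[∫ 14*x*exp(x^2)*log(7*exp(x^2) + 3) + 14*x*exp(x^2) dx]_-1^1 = 0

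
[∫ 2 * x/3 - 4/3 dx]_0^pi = -4/3 + (-2 + pi)^2/3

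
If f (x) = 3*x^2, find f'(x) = 6*x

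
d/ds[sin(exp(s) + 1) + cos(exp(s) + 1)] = sqrt(2)*exp(s)*cos(exp(s) + pi/4 + 1)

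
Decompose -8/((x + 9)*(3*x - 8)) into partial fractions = -24/(35*(3*x - 8)) + 8/(35*(x + 9))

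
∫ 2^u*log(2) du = 2^u + C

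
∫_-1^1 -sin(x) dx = 0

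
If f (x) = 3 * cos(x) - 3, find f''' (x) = 3*sin(x)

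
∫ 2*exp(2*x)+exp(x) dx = (exp(x) + 1)*exp(x) + C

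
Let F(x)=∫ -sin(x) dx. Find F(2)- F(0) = -1 + cos(2)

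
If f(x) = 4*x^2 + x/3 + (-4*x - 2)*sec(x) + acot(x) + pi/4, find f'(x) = (-12*x^3*tan(x)*sec(x) + 24*x^3 - 6*x^2*tan(x)*sec(x) - 12*x^2*sec(x) + x^2 - 12*x*tan(x)*sec(x) + 24*x - 6*tan(x)*sec(x) - 12*sec(x) - 2)/(3*x^2 + 3)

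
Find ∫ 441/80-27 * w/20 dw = -27*w^2/40 + 441*w/80 + C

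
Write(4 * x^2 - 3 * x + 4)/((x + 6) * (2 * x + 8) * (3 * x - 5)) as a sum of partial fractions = 91/(782*(3*x - 5)) + 83/(46*(x + 6)) - 20/(17*(x + 4))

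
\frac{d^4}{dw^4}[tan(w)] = 24*tan(w)^5 + 40*tan(w)^3 + 16*tan(w)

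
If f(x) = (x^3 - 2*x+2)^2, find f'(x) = 6*x^5 - 16*x^3 + 12*x^2 + 8*x - 8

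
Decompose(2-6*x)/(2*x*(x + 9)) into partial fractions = -28/(9*(x + 9)) + 1/(9*x)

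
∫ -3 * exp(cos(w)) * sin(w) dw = 3*exp(cos(w)) + C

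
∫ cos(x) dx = sin(x) + C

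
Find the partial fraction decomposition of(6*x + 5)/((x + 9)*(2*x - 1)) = 16/(19*(2*x - 1)) + 49/(19*(x + 9))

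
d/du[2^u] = 2^u*log(2)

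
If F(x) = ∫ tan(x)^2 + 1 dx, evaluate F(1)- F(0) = tan(1)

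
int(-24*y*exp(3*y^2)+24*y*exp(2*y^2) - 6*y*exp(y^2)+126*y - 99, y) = 63*y^2 - 99*y - 4*exp(3*y^2) + 6*exp(2*y^2) - 3*exp(y^2) + C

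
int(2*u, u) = u^2 + C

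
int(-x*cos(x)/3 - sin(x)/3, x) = -x*sin(x)/3 + C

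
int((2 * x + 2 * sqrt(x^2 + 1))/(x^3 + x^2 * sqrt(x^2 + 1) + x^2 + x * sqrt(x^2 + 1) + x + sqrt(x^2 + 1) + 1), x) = (-x - sqrt(x^2 + 1) - 5)/(x + sqrt(x^2 + 1) + 1) + C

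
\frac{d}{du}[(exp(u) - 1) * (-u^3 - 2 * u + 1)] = -u^3*exp(u) - 3*u^2*exp(u) + 3*u^2 - 2*u*exp(u) - exp(u) + 2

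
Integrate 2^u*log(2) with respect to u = 2^u + C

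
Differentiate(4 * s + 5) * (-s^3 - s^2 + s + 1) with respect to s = -16*s^3 - 27*s^2 - 2*s + 9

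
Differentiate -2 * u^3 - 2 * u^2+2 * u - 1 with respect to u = -6*u^2 - 4*u + 2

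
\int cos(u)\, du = sin(u) + C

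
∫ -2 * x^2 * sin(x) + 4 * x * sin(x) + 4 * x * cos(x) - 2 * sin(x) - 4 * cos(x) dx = 2*(x - 1)^2*cos(x) + C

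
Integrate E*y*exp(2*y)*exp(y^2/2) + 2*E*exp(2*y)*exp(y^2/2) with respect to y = exp((y + 2)^2/2 - 1) + C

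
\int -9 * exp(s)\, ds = -9*exp(s) + C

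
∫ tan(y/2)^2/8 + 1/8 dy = tan(y/2)/4 + C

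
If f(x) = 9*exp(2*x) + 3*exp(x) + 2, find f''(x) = 36*exp(2*x) + 3*exp(x)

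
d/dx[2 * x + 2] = 2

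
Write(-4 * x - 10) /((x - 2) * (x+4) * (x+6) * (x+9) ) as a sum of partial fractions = -26/(165*(x + 9)) + 7/(24*(x + 6)) - 1/(10*(x + 4)) - 3/(88*(x - 2))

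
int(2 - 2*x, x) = -x^2 + 2*x + C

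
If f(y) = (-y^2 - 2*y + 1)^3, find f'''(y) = -120*y^3 - 360*y^2 - 216*y + 24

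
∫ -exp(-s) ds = exp(-s) + C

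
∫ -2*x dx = -x^2 + C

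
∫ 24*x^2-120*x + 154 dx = 8*x^3 - 60*x^2 + 154*x + C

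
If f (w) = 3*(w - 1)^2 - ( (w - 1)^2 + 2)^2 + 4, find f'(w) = -4*w^3 + 12*w^2 - 14*w + 6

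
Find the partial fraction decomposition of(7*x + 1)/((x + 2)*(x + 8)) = 55/(6*(x + 8)) - 13/(6*(x + 2))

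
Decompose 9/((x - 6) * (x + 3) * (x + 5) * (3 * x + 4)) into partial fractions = -243/(1210*(3*x + 4)) - 9/(242*(x + 5)) + 1/(10*(x + 3)) + 1/(242*(x - 6))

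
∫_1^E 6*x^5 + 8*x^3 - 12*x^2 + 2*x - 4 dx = (-2 + E + exp(3))^2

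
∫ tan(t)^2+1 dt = tan(t) + C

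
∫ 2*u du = u^2 + C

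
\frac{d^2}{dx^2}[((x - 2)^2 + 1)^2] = 12*x^2 - 48*x + 52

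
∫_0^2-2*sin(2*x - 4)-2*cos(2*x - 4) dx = -cos(4) - sin(4) + 1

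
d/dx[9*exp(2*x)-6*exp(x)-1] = 18*exp(2*x) - 6*exp(x)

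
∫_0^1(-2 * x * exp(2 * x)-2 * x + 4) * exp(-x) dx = 0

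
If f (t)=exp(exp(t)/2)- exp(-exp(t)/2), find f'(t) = (exp(t) + exp(t + exp(t)))*exp(-exp(t)/2)/2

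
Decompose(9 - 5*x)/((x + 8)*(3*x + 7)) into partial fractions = 62/(17*(3*x + 7)) - 49/(17*(x + 8))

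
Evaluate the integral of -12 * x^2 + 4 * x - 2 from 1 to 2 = -24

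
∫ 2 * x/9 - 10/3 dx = x^2/9 - 10*x/3 + C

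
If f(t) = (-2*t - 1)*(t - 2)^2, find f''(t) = 14 - 12*t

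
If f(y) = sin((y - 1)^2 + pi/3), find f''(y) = -4*y^2*sin(y^2 - 2*y + 1 + pi/3) + 8*y*sin(y^2 - 2*y + 1 + pi/3) - 4*sin(y^2 - 2*y + 1 + pi/3) + 2*cos(y^2 - 2*y + 1 + pi/3)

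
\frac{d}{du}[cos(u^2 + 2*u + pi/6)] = -2*(u + 1)*sin(u^2 + 2*u + pi/6)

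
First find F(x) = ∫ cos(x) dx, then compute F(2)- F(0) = sin(2)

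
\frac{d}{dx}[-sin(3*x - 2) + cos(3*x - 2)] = -3*sqrt(2)*cos(-3*x + pi/4 + 2)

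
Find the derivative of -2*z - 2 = -2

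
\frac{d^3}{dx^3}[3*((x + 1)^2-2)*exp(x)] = 3*x^2*exp(x) + 24*x*exp(x) + 33*exp(x)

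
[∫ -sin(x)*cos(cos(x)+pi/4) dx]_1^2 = -sin(cos(1) + pi/4) + sin(cos(2) + pi/4)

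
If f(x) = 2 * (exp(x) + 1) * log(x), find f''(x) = (2*x^2*exp(x)*log(x) + 4*x*exp(x) - 2*exp(x) - 2)/x^2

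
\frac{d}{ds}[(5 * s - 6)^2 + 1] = 50*s - 60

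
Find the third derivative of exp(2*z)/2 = 4*exp(2*z)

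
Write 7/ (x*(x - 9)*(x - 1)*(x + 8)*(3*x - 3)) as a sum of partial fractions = 7/(33048*(x + 8)) + 497/(15552*(x - 1)) - 7/(216*(x - 1)^2) + 7/(29376*(x - 9)) - 7/(216*x)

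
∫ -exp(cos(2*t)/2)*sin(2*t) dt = exp(cos(2*t)/2) + C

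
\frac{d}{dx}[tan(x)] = cos(x)^(-2)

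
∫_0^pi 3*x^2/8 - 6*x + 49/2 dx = (-4 + pi/2)^3 + pi/2 + 64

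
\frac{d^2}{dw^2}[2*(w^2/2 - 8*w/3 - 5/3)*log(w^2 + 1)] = (6*w^4*log(w^2 + 1) + 18*w^4 - 32*w^3 + 12*w^2*log(w^2 + 1) + 50*w^2 - 96*w + 6*log(w^2 + 1) - 20)/(3*w^4 + 6*w^2 + 3)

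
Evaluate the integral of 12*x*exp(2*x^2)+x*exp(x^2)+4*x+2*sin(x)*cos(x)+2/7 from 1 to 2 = -3*exp(2) - E/2 + cos(2)/2 - cos(4)/2 + 44/7 + exp(4)/2 + 3*exp(8)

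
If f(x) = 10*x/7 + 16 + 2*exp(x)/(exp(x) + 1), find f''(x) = (-2*exp(2*x) + 2*exp(x))/(exp(3*x) + 3*exp(2*x) + 3*exp(x) + 1)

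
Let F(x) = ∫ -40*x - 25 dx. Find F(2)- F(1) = -85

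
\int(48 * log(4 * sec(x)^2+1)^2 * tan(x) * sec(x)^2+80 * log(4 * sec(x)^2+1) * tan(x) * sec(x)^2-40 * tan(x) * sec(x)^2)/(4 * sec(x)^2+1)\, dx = (2*log(4*sec(x)^2 + 1)^2 + 5*log(4*sec(x)^2 + 1) - 5)*log(4*sec(x)^2 + 1) + C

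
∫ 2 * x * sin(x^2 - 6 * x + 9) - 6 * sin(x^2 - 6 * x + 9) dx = -cos((x - 3)^2) + C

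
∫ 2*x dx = x^2 + C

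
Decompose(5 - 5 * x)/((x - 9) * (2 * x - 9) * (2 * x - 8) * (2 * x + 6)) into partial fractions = 7/(27*(2*x - 9)) - 1/(252*(x + 3)) - 3/(28*(x - 4)) - 1/(54*(x - 9))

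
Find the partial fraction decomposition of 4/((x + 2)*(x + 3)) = -4/(x + 3) + 4/(x + 2)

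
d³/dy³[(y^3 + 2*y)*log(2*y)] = (6*y^2*log(y) + 6*y^2*log(2) + 11*y^2 - 2)/y^2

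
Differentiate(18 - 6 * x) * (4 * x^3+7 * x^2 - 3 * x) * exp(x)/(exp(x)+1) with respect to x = (-24*x^4*exp(x) - 96*x^3*exp(2*x) - 66*x^3*exp(x) + 90*x^2*exp(2*x) + 234*x^2*exp(x) + 288*x*exp(2*x) + 234*x*exp(x) - 54*exp(2*x) - 54*exp(x))/(exp(2*x) + 2*exp(x) + 1)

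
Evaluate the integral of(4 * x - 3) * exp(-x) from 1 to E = (-4*E - 1)*exp(-E) + 5*exp(-1)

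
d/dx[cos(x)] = -sin(x)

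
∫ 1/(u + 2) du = log(2*u + 4) + C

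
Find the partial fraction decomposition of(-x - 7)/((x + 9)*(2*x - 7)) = -21/(25*(2*x - 7)) - 2/(25*(x + 9))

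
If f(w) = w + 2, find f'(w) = 1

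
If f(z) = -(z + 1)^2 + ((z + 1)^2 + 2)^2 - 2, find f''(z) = 12*z^2 + 24*z + 18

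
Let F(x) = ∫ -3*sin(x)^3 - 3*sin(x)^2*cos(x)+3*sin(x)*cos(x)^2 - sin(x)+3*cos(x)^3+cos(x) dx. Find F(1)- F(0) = -2 + cos(1) + sin(1) + (cos(1) + sin(1))^3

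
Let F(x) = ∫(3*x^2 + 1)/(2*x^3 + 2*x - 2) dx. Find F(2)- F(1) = log(3)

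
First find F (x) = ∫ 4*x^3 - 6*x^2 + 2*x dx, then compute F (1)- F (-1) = -4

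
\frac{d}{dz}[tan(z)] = cos(z)^(-2)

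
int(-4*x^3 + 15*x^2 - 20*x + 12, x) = -x^4 + 5*x^3 - 10*x^2 + 12*x + C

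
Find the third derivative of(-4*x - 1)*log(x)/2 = (2*x - 1)/x^3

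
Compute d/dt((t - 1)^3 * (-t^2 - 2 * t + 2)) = -5*t^4 + 4*t^3 + 15*t^2 - 22*t + 8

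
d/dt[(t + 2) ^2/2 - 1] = t + 2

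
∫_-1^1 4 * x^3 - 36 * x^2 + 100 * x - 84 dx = -192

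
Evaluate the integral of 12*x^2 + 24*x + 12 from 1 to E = -32 + 4*(1 + E)^3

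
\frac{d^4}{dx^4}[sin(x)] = sin(x)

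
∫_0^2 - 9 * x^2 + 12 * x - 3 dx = -6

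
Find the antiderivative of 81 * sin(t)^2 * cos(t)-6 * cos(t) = 27*sin(t)^3 - 6*sin(t) + C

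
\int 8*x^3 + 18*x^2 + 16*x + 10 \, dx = 2*x^4 + 6*x^3 + 8*x^2 + 10*x + C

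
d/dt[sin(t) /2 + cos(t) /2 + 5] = -sin(t)/2 + cos(t)/2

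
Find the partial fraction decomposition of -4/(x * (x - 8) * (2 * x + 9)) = -16/(225*(2*x + 9)) - 1/(50*(x - 8)) + 1/(18*x)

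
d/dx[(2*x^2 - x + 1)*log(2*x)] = (4*x^2*log(x) + 2*x^2 + 4*x^2*log(2) - x*log(x) - x - x*log(2) + 1)/x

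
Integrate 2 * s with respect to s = s^2 + C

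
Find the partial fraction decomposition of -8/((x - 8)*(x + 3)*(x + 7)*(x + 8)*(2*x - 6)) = -1/(220*(x + 8)) + 1/(150*(x + 7)) - 1/(330*(x + 3)) + 1/(825*(x - 3)) - 1/(3300*(x - 8))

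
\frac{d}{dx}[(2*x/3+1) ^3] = 8*x^2/9 + 8*x/3 + 2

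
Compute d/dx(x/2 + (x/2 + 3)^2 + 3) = x/2 + 7/2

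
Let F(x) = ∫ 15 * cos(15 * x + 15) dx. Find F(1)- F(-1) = sin(30)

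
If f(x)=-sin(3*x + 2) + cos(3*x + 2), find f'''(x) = 27*sqrt(2)*sin(3*x + pi/4 + 2)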